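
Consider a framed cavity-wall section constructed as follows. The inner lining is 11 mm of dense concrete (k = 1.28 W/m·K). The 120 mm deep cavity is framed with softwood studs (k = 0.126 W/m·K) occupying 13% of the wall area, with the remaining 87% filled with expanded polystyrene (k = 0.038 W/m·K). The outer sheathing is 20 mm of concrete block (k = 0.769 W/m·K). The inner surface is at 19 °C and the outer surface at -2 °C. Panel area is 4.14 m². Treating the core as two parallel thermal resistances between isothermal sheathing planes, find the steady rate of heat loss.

Sheathing layers in series; stud and cavity paths in parallel between them.
R_inner = 0.011/(1.28×4.14) = 0.002076 K/W
R_stud  = 0.12/(0.126×0.13×4.14) = 1.77 K/W
R_cav   = 0.12/(0.038×0.87×4.14) = 0.8768 K/W
1/R_core = 1/R_stud + 1/R_cav → R_core = 0.5863 K/W
R_outer = 0.02/(0.769×4.14) = 0.006282 K/W
R_total = 0.5946 K/W
Q = ΔT/R_total = 21/0.5946

Q ≈ 35.3 W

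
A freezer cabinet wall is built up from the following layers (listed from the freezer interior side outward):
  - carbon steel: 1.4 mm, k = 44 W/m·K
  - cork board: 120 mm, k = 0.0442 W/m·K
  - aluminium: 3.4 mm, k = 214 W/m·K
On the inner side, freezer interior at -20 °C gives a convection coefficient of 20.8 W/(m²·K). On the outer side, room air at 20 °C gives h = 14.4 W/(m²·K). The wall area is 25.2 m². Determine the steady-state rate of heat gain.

Q ≈ 356 W

Model the wall as resistances in series:
R_inner film = 1/(h_i·A) = 1/(20.8×25.2) = 0.001908 K/W
R_carbon steel = L/(kA) = 0.0014/(44×25.2) = 1.263×10^-6 K/W
R_cork board = L/(kA) = 0.12/(0.0442×25.2) = 0.1077 K/W
R_aluminium = L/(kA) = 0.0034/(214×25.2) = 6.305×10^-7 K/W
R_outer film = 1/(h_o·A) = 1/(14.4×25.2) = 0.002756 K/W
R_total = 0.1124 K/W
Q = ΔT / R_total = 40 / 0.1124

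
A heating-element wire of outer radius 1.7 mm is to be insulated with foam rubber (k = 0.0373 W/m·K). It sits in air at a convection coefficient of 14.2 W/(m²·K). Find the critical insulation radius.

r_cr ≈ 2.63 mm

For a cylinder r_cr = k/h = 0.0373/14.2
r_cr = 2.63 mm; since the bare radius (1.7 mm) is below r_cr, adding a thin layer of insulation will *increase* heat loss.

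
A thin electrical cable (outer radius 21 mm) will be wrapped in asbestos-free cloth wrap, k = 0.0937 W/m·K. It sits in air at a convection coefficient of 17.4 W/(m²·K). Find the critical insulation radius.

r_cr ≈ 5.39 mm

For a cylinder r_cr = k/h = 0.0937/17.4
r_cr = 5.39 mm; since the bare radius (21 mm) is above r_cr, any added insulation will reduce heat loss.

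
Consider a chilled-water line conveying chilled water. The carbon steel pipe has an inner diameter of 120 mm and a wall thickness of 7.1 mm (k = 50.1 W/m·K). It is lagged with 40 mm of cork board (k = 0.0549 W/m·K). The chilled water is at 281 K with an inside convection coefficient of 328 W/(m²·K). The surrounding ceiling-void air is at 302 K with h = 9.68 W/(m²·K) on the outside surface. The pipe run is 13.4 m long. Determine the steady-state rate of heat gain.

Radial resistances (cylindrical: R_cond = ln(r_o/r_i)/(2πkL), R_conv = 1/(h·2πrL)):
R_inner film = 1/(h_i·2πr₁L) = 1/(328×2π×0.06×13.4) = 6.035×10^-4 K/W
R_carbon steel pipe wall = ln(67.1/60)/(2π×50.1×13.4) = 2.651×10^-5 K/W
R_cork board = ln(107.1/67.1)/(2π×0.0549×13.4) = 0.1012 K/W
R_outer film = 1/(h_o·2πr_oL) = 1/(9.68×2π×0.1071×13.4) = 0.01146 K/W
R_total = 0.1132 K/W
Q = ΔT/R_total = 21/0.1132

Q ≈ 185 W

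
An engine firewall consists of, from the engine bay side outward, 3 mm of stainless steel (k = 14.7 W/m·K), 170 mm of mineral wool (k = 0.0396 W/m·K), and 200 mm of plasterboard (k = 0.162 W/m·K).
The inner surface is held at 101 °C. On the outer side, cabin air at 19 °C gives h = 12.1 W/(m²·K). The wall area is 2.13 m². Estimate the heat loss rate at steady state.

Treating each layer as a thermal resistance in series:
R_stainless steel = L/(kA) = 0.003/(14.7×2.13) = 9.581×10^-5 K/W
R_mineral wool = L/(kA) = 0.17/(0.0396×2.13) = 2.015 K/W
R_plasterboard = L/(kA) = 0.2/(0.162×2.13) = 0.5796 K/W
R_outer film = 1/(h_o·A) = 1/(12.1×2.13) = 0.0388 K/W
R_total = 2.634 K/W
Q = ΔT / R_total = 82 / 2.634

Q ≈ 31.1 W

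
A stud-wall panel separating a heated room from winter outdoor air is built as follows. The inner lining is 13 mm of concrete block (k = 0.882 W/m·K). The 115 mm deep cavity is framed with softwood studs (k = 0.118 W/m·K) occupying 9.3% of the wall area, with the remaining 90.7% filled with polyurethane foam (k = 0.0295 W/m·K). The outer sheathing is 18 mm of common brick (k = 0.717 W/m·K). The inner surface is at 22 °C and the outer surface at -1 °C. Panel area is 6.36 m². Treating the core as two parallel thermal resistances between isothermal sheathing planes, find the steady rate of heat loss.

Q ≈ 47.4 W

Sheathing layers in series; stud and cavity paths in parallel between them.
R_inner = 0.013/(0.882×6.36) = 0.002317 K/W
R_stud  = 0.115/(0.118×0.093×6.36) = 1.648 K/W
R_cav   = 0.115/(0.0295×0.907×6.36) = 0.6758 K/W
1/R_core = 1/R_stud + 1/R_cav → R_core = 0.4792 K/W
R_outer = 0.018/(0.717×6.36) = 0.003947 K/W
R_total = 0.4855 K/W
Q = ΔT/R_total = 23/0.4855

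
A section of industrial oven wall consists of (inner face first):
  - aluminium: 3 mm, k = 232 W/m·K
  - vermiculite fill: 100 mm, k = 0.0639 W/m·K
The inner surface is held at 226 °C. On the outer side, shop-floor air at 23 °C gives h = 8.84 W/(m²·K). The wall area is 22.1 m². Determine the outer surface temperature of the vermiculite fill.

Series thermal resistances:
R_aluminium = L/(kA) = 0.003/(232×22.1) = 5.851×10^-7 K/W
R_vermiculite fill = L/(kA) = 0.1/(0.0639×22.1) = 0.07081 K/W
R_outer film = 1/(h_o·A) = 1/(8.84×22.1) = 0.005119 K/W
R_total = 0.07593 K/W;  Q = ΔT/R_total = 203/0.07593 = 2673 W
T_interface = T_inner − Q·ΣR(inner→interface) = 226 − 2670×0.07081

T ≈ 36.7 °C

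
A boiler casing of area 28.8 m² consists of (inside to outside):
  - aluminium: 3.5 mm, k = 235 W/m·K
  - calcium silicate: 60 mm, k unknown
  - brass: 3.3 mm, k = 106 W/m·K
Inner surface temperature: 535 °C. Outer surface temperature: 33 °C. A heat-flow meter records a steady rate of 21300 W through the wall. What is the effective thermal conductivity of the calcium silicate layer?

Series thermal resistances:
R_aluminium = L/(kA) = 0.0035/(235×28.8) = 5.171×10^-7 K/W
R_brass = L/(kA) = 0.0033/(106×28.8) = 1.081×10^-6 K/W
Sum of known resistances R_other = 1.598×10^-6 K/W
Total R = ΔT/Q = 502/21300 = 0.02357 K/W
R_calcium silicate = R_total − R_other = 0.02357 K/W
k = L/(R·A) = 0.06/(0.02357×28.8)

k ≈ 0.0884 W/(m·K)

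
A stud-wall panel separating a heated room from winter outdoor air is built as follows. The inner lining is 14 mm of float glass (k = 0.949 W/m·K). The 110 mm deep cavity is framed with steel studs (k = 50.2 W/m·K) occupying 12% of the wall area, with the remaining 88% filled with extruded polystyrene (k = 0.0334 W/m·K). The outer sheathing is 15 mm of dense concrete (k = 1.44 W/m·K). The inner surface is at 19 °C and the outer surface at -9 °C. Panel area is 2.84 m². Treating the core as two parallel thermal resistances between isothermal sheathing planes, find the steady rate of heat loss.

Q ≈ 1830 W

Sheathing layers in series; stud and cavity paths in parallel between them.
R_inner = 0.014/(0.949×2.84) = 0.005194 K/W
R_stud  = 0.11/(50.2×0.12×2.84) = 0.00643 K/W
R_cav   = 0.11/(0.0334×0.88×2.84) = 1.318 K/W
1/R_core = 1/R_stud + 1/R_cav → R_core = 0.006398 K/W
R_outer = 0.015/(1.44×2.84) = 0.003668 K/W
R_total = 0.01526 K/W
Q = ΔT/R_total = 28/0.01526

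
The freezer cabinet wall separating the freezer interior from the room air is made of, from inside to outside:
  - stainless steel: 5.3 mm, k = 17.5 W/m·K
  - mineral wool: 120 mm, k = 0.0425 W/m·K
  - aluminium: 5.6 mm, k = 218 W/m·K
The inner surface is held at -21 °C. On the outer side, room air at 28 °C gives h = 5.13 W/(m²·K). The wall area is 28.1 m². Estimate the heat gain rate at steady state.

Using the resistance-network approach (series):
R_stainless steel = L/(kA) = 0.0053/(17.5×28.1) = 1.078×10^-5 K/W
R_mineral wool = L/(kA) = 0.12/(0.0425×28.1) = 0.1005 K/W
R_aluminium = L/(kA) = 0.0056/(218×28.1) = 9.142×10^-7 K/W
R_outer film = 1/(h_o·A) = 1/(5.13×28.1) = 0.006937 K/W
R_total = 0.1074 K/W
Q = ΔT / R_total = 49 / 0.1074

Q ≈ 456 W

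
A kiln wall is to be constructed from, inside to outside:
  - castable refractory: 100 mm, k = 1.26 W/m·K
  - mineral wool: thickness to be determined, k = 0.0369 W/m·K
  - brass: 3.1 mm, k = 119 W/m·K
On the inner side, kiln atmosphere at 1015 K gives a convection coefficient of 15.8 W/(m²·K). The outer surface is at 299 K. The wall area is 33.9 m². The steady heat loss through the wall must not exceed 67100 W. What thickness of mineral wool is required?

Series thermal resistances:
R_inner film = 1/(h_i·A) = 1/(15.8×33.9) = 0.001867 K/W
R_castable refractory = L/(kA) = 0.1/(1.26×33.9) = 0.002341 K/W
R_brass = L/(kA) = 0.0031/(119×33.9) = 7.684×10^-7 K/W
Sum of the known resistances R_other = 0.004209 K/W
Required total resistance R_tot = ΔT/Q_allow = 716/67100 = 0.01067 K/W
R_mineral wool = R_tot − R_other = 0.006462 K/W
L = R·k·A = 0.006462×0.0369×33.9

L ≈ 8.08 mm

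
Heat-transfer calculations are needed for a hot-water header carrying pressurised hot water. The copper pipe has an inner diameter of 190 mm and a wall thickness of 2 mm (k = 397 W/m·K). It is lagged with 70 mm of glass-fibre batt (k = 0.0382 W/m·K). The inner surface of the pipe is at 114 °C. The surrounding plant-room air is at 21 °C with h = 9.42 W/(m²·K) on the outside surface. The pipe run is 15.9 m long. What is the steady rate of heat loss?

For a radial system each layer contributes R = ln(r_out/r_in)/(2πkL); films add R = 1/(hA).
R_copper pipe wall = ln(97/95)/(2π×397×15.9) = 5.253×10^-7 K/W
R_glass-fibre batt = ln(167/97)/(2π×0.0382×15.9) = 0.1424 K/W
R_outer film = 1/(h_o·2πr_oL) = 1/(9.42×2π×0.167×15.9) = 0.006363 K/W
R_total = 0.1487 K/W
Q = ΔT/R_total = 93/0.1487

Q ≈ 625 W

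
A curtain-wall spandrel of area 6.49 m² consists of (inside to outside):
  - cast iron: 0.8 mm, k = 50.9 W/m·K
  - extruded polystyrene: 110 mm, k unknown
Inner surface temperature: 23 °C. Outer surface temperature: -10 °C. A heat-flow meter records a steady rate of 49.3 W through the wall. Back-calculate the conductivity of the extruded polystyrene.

k ≈ 0.0253 W/(m·K)

Treating each layer as a thermal resistance in series:
R_cast iron = L/(kA) = 0.0008/(50.9×6.49) = 2.422×10^-6 K/W
Sum of known resistances R_other = 2.422×10^-6 K/W
Total R = ΔT/Q = 33/49.3 = 0.6694 K/W
R_extruded polystyrene = R_total − R_other = 0.6694 K/W
k = L/(R·A) = 0.11/(0.6694×6.49)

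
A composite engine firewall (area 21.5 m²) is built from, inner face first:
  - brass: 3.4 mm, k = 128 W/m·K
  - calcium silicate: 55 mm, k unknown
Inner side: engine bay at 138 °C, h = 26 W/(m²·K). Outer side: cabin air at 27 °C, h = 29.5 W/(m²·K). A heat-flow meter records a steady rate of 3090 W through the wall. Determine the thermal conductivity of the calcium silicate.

Thermal resistances in series:
R_inner film = 1/(h_i·A) = 1/(26×21.5) = 0.001789 K/W
R_brass = L/(kA) = 0.0034/(128×21.5) = 1.235×10^-6 K/W
R_outer film = 1/(h_o·A) = 1/(29.5×21.5) = 0.001577 K/W
Sum of known resistances R_other = 0.003367 K/W
Total R = ΔT/Q = 111/3090 = 0.03592 K/W
R_calcium silicate = R_total − R_other = 0.03256 K/W
k = L/(R·A) = 0.055/(0.03256×21.5)

k ≈ 0.0786 W/(m·K)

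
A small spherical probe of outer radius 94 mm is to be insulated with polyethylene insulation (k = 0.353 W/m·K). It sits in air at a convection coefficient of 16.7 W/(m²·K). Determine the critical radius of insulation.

For a sphere r_cr = 2k/h = 2×0.353/16.7
r_cr = 42.3 mm; since the bare radius (94 mm) is above r_cr, any added insulation will reduce heat loss.

r_cr ≈ 42.3 mm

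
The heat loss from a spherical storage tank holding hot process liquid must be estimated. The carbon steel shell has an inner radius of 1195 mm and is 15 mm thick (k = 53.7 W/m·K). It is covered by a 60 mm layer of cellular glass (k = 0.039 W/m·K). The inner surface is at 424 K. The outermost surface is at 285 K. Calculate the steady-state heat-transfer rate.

Spherical conduction: R = (1/r_in − 1/r_out)/(4πk) per layer; series-sum.
R_carbon steel shell = (1/1.195 − 1/1.21)/(4π×53.7) = 1.537×10^-5 K/W
R_cellular glass = (1/1.21 − 1/1.27)/(4π×0.039) = 0.07967 K/W
R_total = 0.07968 K/W
Q = ΔT/R_total = 139/0.07968

Q ≈ 1740 W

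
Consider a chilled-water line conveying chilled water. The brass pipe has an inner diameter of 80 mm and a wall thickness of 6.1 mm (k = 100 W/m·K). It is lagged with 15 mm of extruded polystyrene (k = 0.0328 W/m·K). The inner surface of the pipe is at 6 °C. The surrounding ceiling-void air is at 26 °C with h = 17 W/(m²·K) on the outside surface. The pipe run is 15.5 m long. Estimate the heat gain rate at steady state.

Q ≈ 204 W

Per-layer cylindrical resistances, series-summed:
R_brass pipe wall = ln(46.1/40)/(2π×100×15.5) = 1.457×10^-5 K/W
R_extruded polystyrene = ln(61.1/46.1)/(2π×0.0328×15.5) = 0.08819 K/W
R_outer film = 1/(h_o·2πr_oL) = 1/(17×2π×0.0611×15.5) = 0.009885 K/W
R_total = 0.09809 K/W
Q = ΔT/R_total = 20/0.09809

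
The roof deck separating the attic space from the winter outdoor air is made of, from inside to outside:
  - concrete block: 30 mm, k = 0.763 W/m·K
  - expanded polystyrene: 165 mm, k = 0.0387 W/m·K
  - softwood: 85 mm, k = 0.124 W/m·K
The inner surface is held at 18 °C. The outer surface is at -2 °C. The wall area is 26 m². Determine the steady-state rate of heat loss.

Series thermal resistances:
R_concrete block = L/(kA) = 0.03/(0.763×26) = 0.001512 K/W
R_expanded polystyrene = L/(kA) = 0.165/(0.0387×26) = 0.164 K/W
R_softwood = L/(kA) = 0.085/(0.124×26) = 0.02636 K/W
R_total = 0.1919 K/W
Q = ΔT / R_total = 20 / 0.1919

Q ≈ 104 W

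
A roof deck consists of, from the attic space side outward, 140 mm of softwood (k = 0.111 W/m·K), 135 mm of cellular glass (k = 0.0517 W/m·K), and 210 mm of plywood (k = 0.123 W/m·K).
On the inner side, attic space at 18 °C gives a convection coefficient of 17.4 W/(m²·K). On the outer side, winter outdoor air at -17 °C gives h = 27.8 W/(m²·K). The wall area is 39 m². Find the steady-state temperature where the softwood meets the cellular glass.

Series thermal resistances:
R_inner film = 1/(h_i·A) = 1/(17.4×39) = 0.001474 K/W
R_softwood = L/(kA) = 0.14/(0.111×39) = 0.03234 K/W
R_cellular glass = L/(kA) = 0.135/(0.0517×39) = 0.06695 K/W
R_plywood = L/(kA) = 0.21/(0.123×39) = 0.04378 K/W
R_outer film = 1/(h_o·A) = 1/(27.8×39) = 9.223×10^-4 K/W
R_total = 0.1455 K/W;  Q = ΔT/R_total = 35/0.1455 = 240.6 W
T_interface = T_inner − Q·ΣR(inner→interface) = 18 − 241×0.03381

T ≈ 9.86 °C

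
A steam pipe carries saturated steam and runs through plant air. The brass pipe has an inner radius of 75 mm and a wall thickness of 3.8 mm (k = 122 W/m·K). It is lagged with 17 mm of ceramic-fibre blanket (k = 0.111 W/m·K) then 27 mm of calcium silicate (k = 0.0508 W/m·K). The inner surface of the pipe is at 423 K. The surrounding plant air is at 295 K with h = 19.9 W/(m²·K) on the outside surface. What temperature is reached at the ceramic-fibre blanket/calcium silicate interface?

Treating each annulus and film as a series resistance:
R_brass pipe wall = ln(78.8/75)/(2π×122×1) = 6.448×10^-5 K/W
R_ceramic-fibre blanket = ln(95.8/78.8)/(2π×0.111×1) = 0.2801 K/W
R_calcium silicate = ln(122.8/95.8)/(2π×0.0508×1) = 0.7779 K/W
R_outer film = 1/(h_o·2πr_oL) = 1/(19.9×2π×0.1228×1) = 0.06513 K/W
R_total = 1.123 K/W
Q = ΔT/R_total = 128/1.123
Q = 114 W/m
T_interface = T_inner − Q·ΣR(inner→interface) = 423 − 114×0.2802

T ≈ 391 K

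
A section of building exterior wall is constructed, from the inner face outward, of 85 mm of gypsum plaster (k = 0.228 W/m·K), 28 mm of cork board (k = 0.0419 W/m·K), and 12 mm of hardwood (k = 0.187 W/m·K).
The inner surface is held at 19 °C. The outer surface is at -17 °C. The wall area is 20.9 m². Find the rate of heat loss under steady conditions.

Q ≈ 681 W

Model the wall as resistances in series:
R_gypsum plaster = L/(kA) = 0.085/(0.228×20.9) = 0.01784 K/W
R_cork board = L/(kA) = 0.028/(0.0419×20.9) = 0.03197 K/W
R_hardwood = L/(kA) = 0.012/(0.187×20.9) = 0.00307 K/W
R_total = 0.05288 K/W
Q = ΔT / R_total = 36 / 0.05288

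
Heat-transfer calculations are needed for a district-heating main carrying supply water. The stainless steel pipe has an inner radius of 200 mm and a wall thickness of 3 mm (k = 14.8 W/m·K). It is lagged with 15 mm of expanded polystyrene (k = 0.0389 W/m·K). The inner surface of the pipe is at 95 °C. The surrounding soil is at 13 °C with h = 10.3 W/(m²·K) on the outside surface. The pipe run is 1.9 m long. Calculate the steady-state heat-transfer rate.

Radial resistances (cylindrical: R_cond = ln(r_o/r_i)/(2πkL), R_conv = 1/(h·2πrL)):
R_stainless steel pipe wall = ln(203/200)/(2π×14.8×1.9) = 8.427×10^-5 K/W
R_expanded polystyrene = ln(218/203)/(2π×0.0389×1.9) = 0.1535 K/W
R_outer film = 1/(h_o·2πr_oL) = 1/(10.3×2π×0.218×1.9) = 0.03731 K/W
R_total = 0.1909 K/W
Q = ΔT/R_total = 82/0.1909

Q ≈ 430 W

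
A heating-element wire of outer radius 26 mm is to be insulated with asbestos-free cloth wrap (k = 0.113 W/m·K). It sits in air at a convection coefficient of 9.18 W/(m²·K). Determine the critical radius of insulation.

For a cylinder r_cr = k/h = 0.113/9.18
r_cr = 12.3 mm; since the bare radius (26 mm) is above r_cr, any added insulation will reduce heat loss.

r_cr ≈ 12.3 mm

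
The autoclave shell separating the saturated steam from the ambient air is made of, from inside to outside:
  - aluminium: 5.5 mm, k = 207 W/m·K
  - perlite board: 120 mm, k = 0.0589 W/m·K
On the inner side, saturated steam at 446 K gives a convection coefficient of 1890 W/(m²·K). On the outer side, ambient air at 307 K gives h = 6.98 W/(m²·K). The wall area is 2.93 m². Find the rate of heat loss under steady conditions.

Q ≈ 187 W

Using the resistance-network approach (series):
R_inner film = 1/(h_i·A) = 1/(1890×2.93) = 1.806×10^-4 K/W
R_aluminium = L/(kA) = 0.0055/(207×2.93) = 9.068×10^-6 K/W
R_perlite board = L/(kA) = 0.12/(0.0589×2.93) = 0.6953 K/W
R_outer film = 1/(h_o·A) = 1/(6.98×2.93) = 0.0489 K/W
R_total = 0.7444 K/W
Q = ΔT / R_total = 139 / 0.7444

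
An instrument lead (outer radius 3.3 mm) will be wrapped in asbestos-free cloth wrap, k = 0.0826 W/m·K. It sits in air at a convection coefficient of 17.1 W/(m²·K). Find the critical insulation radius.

r_cr ≈ 4.83 mm

For a cylinder r_cr = k/h = 0.0826/17.1
r_cr = 4.83 mm; since the bare radius (3.3 mm) is below r_cr, adding a thin layer of insulation will *increase* heat loss.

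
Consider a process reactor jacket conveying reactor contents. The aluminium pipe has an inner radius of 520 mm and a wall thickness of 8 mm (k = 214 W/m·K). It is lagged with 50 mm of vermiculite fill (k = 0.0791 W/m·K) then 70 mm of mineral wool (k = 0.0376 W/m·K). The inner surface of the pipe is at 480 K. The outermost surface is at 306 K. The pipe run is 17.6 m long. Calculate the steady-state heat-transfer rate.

Treating each annulus and film as a series resistance:
R_aluminium pipe wall = ln(528/520)/(2π×214×17.6) = 6.452×10^-7 K/W
R_vermiculite fill = ln(578/528)/(2π×0.0791×17.6) = 0.01034 K/W
R_mineral wool = ln(648/578)/(2π×0.0376×17.6) = 0.02749 K/W
R_total = 0.03784 K/W
Q = ΔT/R_total = 174/0.03784

Q ≈ 4600 W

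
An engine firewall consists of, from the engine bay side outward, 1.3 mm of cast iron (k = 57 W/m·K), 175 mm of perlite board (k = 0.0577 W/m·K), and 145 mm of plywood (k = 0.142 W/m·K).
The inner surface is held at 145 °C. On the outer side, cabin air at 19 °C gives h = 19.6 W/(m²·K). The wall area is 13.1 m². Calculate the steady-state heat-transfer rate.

Using the resistance-network approach (series):
R_cast iron = L/(kA) = 0.0013/(57×13.1) = 1.741×10^-6 K/W
R_perlite board = L/(kA) = 0.175/(0.0577×13.1) = 0.2315 K/W
R_plywood = L/(kA) = 0.145/(0.142×13.1) = 0.07795 K/W
R_outer film = 1/(h_o·A) = 1/(19.6×13.1) = 0.003895 K/W
R_total = 0.3134 K/W
Q = ΔT / R_total = 126 / 0.3134

Q ≈ 402 W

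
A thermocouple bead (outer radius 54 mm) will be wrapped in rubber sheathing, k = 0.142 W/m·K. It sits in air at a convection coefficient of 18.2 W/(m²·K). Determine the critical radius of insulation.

For a sphere r_cr = 2k/h = 2×0.142/18.2
r_cr = 15.6 mm; since the bare radius (54 mm) is above r_cr, any added insulation will reduce heat loss.

r_cr ≈ 15.6 mm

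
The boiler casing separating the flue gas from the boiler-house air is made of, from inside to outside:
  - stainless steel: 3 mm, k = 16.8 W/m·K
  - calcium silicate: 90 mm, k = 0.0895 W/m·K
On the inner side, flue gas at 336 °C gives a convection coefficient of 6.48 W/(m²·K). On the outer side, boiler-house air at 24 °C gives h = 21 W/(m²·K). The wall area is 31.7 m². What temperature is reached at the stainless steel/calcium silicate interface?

T ≈ 296 °C

Using the resistance-network approach (series):
R_inner film = 1/(h_i·A) = 1/(6.48×31.7) = 0.004868 K/W
R_stainless steel = L/(kA) = 0.003/(16.8×31.7) = 5.633×10^-6 K/W
R_calcium silicate = L/(kA) = 0.09/(0.0895×31.7) = 0.03172 K/W
R_outer film = 1/(h_o·A) = 1/(21×31.7) = 0.001502 K/W
R_total = 0.0381 K/W;  Q = ΔT/R_total = 312/0.0381 = 8189 W
T_interface = T_inner − Q·ΣR(inner→interface) = 336 − 8190×0.004874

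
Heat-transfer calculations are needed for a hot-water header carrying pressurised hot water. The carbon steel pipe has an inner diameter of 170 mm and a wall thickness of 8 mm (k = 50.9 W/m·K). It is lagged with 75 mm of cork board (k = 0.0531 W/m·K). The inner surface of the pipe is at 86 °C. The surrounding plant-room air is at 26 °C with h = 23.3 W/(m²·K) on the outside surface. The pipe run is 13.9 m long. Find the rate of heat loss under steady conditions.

Q ≈ 460 W

Per-layer cylindrical resistances, series-summed:
R_carbon steel pipe wall = ln(93/85)/(2π×50.9×13.9) = 2.023×10^-5 K/W
R_cork board = ln(168/93)/(2π×0.0531×13.9) = 0.1275 K/W
R_outer film = 1/(h_o·2πr_oL) = 1/(23.3×2π×0.168×13.9) = 0.002925 K/W
R_total = 0.1305 K/W
Q = ΔT/R_total = 60/0.1305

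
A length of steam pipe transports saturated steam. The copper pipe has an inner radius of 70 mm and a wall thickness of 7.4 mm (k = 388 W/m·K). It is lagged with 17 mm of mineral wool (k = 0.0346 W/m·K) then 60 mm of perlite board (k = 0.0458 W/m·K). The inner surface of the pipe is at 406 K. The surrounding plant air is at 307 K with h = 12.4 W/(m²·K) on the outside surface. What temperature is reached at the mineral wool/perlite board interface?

T ≈ 373 K

Per-layer cylindrical resistances, series-summed:
R_copper pipe wall = ln(77.4/70)/(2π×388×1) = 4.122×10^-5 K/W
R_mineral wool = ln(94.4/77.4)/(2π×0.0346×1) = 0.9133 K/W
R_perlite board = ln(154.4/94.4)/(2π×0.0458×1) = 1.71 K/W
R_outer film = 1/(h_o·2πr_oL) = 1/(12.4×2π×0.1544×1) = 0.08313 K/W
R_total = 2.706 K/W
Q = ΔT/R_total = 99/2.706
Q = 36.6 W/m
T_interface = T_inner − Q·ΣR(inner→interface) = 406 − 36.6×0.9134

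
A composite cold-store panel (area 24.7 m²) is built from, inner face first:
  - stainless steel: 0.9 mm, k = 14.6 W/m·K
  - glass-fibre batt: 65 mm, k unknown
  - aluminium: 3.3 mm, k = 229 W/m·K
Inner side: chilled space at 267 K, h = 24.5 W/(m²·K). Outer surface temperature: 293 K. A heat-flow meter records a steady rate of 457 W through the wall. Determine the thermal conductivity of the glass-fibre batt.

k ≈ 0.0476 W/(m·K)

Using the resistance-network approach (series):
R_inner film = 1/(h_i·A) = 1/(24.5×24.7) = 0.001652 K/W
R_stainless steel = L/(kA) = 0.0009/(14.6×24.7) = 2.496×10^-6 K/W
R_aluminium = L/(kA) = 0.0033/(229×24.7) = 5.834×10^-7 K/W
Sum of known resistances R_other = 0.001656 K/W
Total R = ΔT/Q = 26/457 = 0.05689 K/W
R_glass-fibre batt = R_total − R_other = 0.05524 K/W
k = L/(R·A) = 0.065/(0.05524×24.7)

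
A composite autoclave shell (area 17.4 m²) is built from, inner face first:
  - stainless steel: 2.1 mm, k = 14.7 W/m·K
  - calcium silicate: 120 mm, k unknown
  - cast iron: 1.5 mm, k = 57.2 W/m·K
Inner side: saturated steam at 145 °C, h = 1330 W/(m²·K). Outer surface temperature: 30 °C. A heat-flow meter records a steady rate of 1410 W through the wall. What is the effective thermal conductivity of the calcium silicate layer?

k ≈ 0.0846 W/(m·K)

Thermal resistances in series:
R_inner film = 1/(h_i·A) = 1/(1330×17.4) = 4.321×10^-5 K/W
R_stainless steel = L/(kA) = 0.0021/(14.7×17.4) = 8.21×10^-6 K/W
R_cast iron = L/(kA) = 0.0015/(57.2×17.4) = 1.507×10^-6 K/W
Sum of known resistances R_other = 5.293×10^-5 K/W
Total R = ΔT/Q = 115/1410 = 0.08156 K/W
R_calcium silicate = R_total − R_other = 0.08151 K/W
k = L/(R·A) = 0.12/(0.08151×17.4)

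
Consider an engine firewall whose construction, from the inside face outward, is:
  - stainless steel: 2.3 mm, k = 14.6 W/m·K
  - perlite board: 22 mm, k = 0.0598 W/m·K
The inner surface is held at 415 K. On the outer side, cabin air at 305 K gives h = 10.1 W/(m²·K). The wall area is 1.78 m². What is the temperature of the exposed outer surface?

T ≈ 328 K

Using the resistance-network approach (series):
R_stainless steel = L/(kA) = 0.0023/(14.6×1.78) = 8.85×10^-5 K/W
R_perlite board = L/(kA) = 0.022/(0.0598×1.78) = 0.2067 K/W
R_outer film = 1/(h_o·A) = 1/(10.1×1.78) = 0.05562 K/W
R_total = 0.2624 K/W;  Q = ΔT/R_total = 110/0.2624 = 419.2 W
T_interface = T_inner − Q·ΣR(inner→interface) = 415 − 419×0.2068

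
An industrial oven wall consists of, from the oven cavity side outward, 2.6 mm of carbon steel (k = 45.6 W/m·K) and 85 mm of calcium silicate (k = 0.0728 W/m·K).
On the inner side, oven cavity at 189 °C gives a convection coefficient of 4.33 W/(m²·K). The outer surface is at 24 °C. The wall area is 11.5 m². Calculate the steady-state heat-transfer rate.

Series thermal resistances:
R_inner film = 1/(h_i·A) = 1/(4.33×11.5) = 0.02008 K/W
R_carbon steel = L/(kA) = 0.0026/(45.6×11.5) = 4.958×10^-6 K/W
R_calcium silicate = L/(kA) = 0.085/(0.0728×11.5) = 0.1015 K/W
R_total = 0.1216 K/W
Q = ΔT / R_total = 165 / 0.1216

Q ≈ 1360 W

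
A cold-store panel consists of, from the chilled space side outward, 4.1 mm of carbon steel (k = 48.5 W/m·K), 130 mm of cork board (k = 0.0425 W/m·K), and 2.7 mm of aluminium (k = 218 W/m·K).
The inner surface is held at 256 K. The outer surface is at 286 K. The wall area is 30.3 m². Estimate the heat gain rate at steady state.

Treating each layer as a thermal resistance in series:
R_carbon steel = L/(kA) = 0.0041/(48.5×30.3) = 2.79×10^-6 K/W
R_cork board = L/(kA) = 0.13/(0.0425×30.3) = 0.101 K/W
R_aluminium = L/(kA) = 0.0027/(218×30.3) = 4.088×10^-7 K/W
R_total = 0.101 K/W
Q = ΔT / R_total = 30 / 0.101

Q ≈ 297 W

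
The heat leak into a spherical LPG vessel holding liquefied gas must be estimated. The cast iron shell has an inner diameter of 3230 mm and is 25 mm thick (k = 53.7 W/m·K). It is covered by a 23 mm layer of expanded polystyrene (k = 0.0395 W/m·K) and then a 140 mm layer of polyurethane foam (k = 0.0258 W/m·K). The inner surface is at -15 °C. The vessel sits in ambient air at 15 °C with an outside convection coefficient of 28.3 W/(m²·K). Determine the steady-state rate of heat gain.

Q ≈ 185 W

Spherical conduction: R = (1/r_in − 1/r_out)/(4πk) per layer; series-sum.
R_cast iron shell = (1/1.615 − 1/1.64)/(4π×53.7) = 1.399×10^-5 K/W
R_expanded polystyrene = (1/1.64 − 1/1.663)/(4π×0.0395) = 0.01699 K/W
R_polyurethane foam = (1/1.663 − 1/1.803)/(4π×0.0258) = 0.144 K/W
R_outer film = 1/(h·4πr_o²) = 1/(28.3×4π×1.803²) = 8.65×10^-4 K/W
R_total = 0.1619 K/W
Q = ΔT/R_total = 30/0.1619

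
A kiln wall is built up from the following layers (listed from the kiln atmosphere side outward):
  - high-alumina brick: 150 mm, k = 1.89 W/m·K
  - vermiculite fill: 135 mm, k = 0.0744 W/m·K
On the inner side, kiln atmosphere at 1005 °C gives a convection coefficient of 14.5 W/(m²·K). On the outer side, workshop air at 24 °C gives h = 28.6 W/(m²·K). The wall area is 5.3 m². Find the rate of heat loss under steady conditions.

Using the resistance-network approach (series):
R_inner film = 1/(h_i·A) = 1/(14.5×5.3) = 0.01301 K/W
R_high-alumina brick = L/(kA) = 0.15/(1.89×5.3) = 0.01497 K/W
R_vermiculite fill = L/(kA) = 0.135/(0.0744×5.3) = 0.3424 K/W
R_outer film = 1/(h_o·A) = 1/(28.6×5.3) = 0.006597 K/W
R_total = 0.3769 K/W
Q = ΔT / R_total = 981 / 0.3769

Q ≈ 2600 W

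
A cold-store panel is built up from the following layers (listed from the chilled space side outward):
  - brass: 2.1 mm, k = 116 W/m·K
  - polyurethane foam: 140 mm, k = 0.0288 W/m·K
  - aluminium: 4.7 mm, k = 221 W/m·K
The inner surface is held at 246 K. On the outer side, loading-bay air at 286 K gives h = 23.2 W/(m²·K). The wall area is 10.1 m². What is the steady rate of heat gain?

Q ≈ 82.4 W

Thermal resistances in series:
R_brass = L/(kA) = 0.0021/(116×10.1) = 1.792×10^-6 K/W
R_polyurethane foam = L/(kA) = 0.14/(0.0288×10.1) = 0.4813 K/W
R_aluminium = L/(kA) = 0.0047/(221×10.1) = 2.106×10^-6 K/W
R_outer film = 1/(h_o·A) = 1/(23.2×10.1) = 0.004268 K/W
R_total = 0.4856 K/W
Q = ΔT / R_total = 40 / 0.4856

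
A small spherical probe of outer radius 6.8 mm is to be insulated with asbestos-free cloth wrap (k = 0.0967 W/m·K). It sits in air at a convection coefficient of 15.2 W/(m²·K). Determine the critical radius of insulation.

r_cr ≈ 12.7 mm

For a sphere r_cr = 2k/h = 2×0.0967/15.2
r_cr = 12.7 mm; since the bare radius (6.8 mm) is below r_cr, adding a thin layer of insulation will *increase* heat loss.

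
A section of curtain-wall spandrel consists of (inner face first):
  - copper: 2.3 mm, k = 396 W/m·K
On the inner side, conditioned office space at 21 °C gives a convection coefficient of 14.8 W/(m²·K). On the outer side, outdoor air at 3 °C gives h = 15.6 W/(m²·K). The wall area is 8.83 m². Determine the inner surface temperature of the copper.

Model the wall as resistances in series:
R_inner film = 1/(h_i·A) = 1/(14.8×8.83) = 0.007652 K/W
R_copper = L/(kA) = 0.0023/(396×8.83) = 6.578×10^-7 K/W
R_outer film = 1/(h_o·A) = 1/(15.6×8.83) = 0.00726 K/W
R_total = 0.01491 K/W;  Q = ΔT/R_total = 18/0.01491 = 1207 W
T_interface = T_inner − Q·ΣR(inner→interface) = 21 − 1210×0.007652

T ≈ 11.8 °C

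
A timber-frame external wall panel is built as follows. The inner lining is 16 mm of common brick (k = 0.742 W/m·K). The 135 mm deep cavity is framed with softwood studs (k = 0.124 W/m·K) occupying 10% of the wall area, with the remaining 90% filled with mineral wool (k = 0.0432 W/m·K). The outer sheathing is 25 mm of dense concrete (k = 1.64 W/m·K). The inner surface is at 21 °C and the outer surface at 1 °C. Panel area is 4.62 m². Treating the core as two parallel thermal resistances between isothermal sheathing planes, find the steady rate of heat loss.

Sheathing layers in series; stud and cavity paths in parallel between them.
R_inner = 0.016/(0.742×4.62) = 0.004667 K/W
R_stud  = 0.135/(0.124×0.1×4.62) = 2.357 K/W
R_cav   = 0.135/(0.0432×0.9×4.62) = 0.7516 K/W
1/R_core = 1/R_stud + 1/R_cav → R_core = 0.5698 K/W
R_outer = 0.025/(1.64×4.62) = 0.0033 K/W
R_total = 0.5778 K/W
Q = ΔT/R_total = 20/0.5778

Q ≈ 34.6 W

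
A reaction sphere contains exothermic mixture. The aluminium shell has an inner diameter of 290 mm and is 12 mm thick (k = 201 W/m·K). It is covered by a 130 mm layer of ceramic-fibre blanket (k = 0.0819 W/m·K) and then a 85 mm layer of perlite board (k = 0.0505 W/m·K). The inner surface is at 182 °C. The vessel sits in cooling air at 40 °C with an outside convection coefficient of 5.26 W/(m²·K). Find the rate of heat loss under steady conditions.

For a spherical shell R = (1/r₁ − 1/r₂)/(4πk); film R = 1/(h·4πr²). In series:
R_aluminium shell = (1/0.145 − 1/0.157)/(4π×201) = 2.087×10^-4 K/W
R_ceramic-fibre blanket = (1/0.157 − 1/0.287)/(4π×0.0819) = 2.803 K/W
R_perlite board = (1/0.287 − 1/0.372)/(4π×0.0505) = 1.255 K/W
R_outer film = 1/(h·4πr_o²) = 1/(5.26×4π×0.372²) = 0.1093 K/W
R_total = 4.167 K/W
Q = ΔT/R_total = 142/4.167

Q ≈ 34.1 W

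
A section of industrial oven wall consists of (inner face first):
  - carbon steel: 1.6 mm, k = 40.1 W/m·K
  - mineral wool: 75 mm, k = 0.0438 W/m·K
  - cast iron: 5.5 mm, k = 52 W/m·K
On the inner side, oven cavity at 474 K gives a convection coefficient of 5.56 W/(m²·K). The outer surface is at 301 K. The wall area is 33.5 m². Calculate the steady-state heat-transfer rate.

Q ≈ 3060 W

Model the wall as resistances in series:
R_inner film = 1/(h_i·A) = 1/(5.56×33.5) = 0.005369 K/W
R_carbon steel = L/(kA) = 0.0016/(40.1×33.5) = 1.191×10^-6 K/W
R_mineral wool = L/(kA) = 0.075/(0.0438×33.5) = 0.05111 K/W
R_cast iron = L/(kA) = 0.0055/(52×33.5) = 3.157×10^-6 K/W
R_total = 0.05649 K/W
Q = ΔT / R_total = 173 / 0.05649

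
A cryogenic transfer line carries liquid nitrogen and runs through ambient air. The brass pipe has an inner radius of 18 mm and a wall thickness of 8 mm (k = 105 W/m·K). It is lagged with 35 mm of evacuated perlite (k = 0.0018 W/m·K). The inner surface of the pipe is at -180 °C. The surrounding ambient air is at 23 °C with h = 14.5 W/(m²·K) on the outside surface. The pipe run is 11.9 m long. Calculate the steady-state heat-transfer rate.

Q ≈ 32 W

Treating each annulus and film as a series resistance:
R_brass pipe wall = ln(26/18)/(2π×105×11.9) = 4.684×10^-5 K/W
R_evacuated perlite = ln(61/26)/(2π×0.0018×11.9) = 6.336 K/W
R_outer film = 1/(h_o·2πr_oL) = 1/(14.5×2π×0.061×11.9) = 0.01512 K/W
R_total = 6.351 K/W
Q = ΔT/R_total = 203/6.351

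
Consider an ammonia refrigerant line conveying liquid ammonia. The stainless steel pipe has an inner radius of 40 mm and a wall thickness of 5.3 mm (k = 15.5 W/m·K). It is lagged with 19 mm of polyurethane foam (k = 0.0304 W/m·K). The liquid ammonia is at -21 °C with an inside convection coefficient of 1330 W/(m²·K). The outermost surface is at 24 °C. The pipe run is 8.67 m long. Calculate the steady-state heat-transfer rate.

For a radial system each layer contributes R = ln(r_out/r_in)/(2πkL); films add R = 1/(hA).
R_inner film = 1/(h_i·2πr₁L) = 1/(1330×2π×0.04×8.67) = 3.451×10^-4 K/W
R_stainless steel pipe wall = ln(45.3/40)/(2π×15.5×8.67) = 1.474×10^-4 K/W
R_polyurethane foam = ln(64.3/45.3)/(2π×0.0304×8.67) = 0.2115 K/W
R_total = 0.212 K/W
Q = ΔT/R_total = 45/0.212

Q ≈ 212 W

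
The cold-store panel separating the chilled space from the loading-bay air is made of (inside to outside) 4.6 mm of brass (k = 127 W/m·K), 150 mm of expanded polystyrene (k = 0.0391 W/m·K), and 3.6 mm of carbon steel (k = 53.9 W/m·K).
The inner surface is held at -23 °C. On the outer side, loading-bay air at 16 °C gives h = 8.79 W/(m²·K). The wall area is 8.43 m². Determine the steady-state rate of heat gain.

Q ≈ 83.2 W

Using the resistance-network approach (series):
R_brass = L/(kA) = 0.0046/(127×8.43) = 4.297×10^-6 K/W
R_expanded polystyrene = L/(kA) = 0.15/(0.0391×8.43) = 0.4551 K/W
R_carbon steel = L/(kA) = 0.0036/(53.9×8.43) = 7.923×10^-6 K/W
R_outer film = 1/(h_o·A) = 1/(8.79×8.43) = 0.0135 K/W
R_total = 0.4686 K/W
Q = ΔT / R_total = 39 / 0.4686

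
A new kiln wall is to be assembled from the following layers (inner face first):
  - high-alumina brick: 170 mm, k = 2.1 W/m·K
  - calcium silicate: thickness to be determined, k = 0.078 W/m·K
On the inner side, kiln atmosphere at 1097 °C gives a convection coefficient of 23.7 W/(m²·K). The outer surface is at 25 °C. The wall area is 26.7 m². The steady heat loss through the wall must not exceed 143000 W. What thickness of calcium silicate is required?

L ≈ 6.01 mm

Series thermal resistances:
R_inner film = 1/(h_i·A) = 1/(23.7×26.7) = 0.00158 K/W
R_high-alumina brick = L/(kA) = 0.17/(2.1×26.7) = 0.003032 K/W
Sum of the known resistances R_other = 0.004612 K/W
Required total resistance R_tot = ΔT/Q_allow = 1072/143000 = 0.007497 K/W
R_calcium silicate = R_tot − R_other = 0.002884 K/W
L = R·k·A = 0.002884×0.078×26.7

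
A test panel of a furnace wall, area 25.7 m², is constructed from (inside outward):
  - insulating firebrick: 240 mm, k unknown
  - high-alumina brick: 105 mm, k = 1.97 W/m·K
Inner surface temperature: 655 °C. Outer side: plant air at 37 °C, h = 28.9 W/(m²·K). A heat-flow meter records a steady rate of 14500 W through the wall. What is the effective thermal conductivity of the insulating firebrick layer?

k ≈ 0.238 W/(m·K)

Model the wall as resistances in series:
R_high-alumina brick = L/(kA) = 0.105/(1.97×25.7) = 0.002074 K/W
R_outer film = 1/(h_o·A) = 1/(28.9×25.7) = 0.001346 K/W
Sum of known resistances R_other = 0.00342 K/W
Total R = ΔT/Q = 618/14500 = 0.04262 K/W
R_insulating firebrick = R_total − R_other = 0.0392 K/W
k = L/(R·A) = 0.24/(0.0392×25.7)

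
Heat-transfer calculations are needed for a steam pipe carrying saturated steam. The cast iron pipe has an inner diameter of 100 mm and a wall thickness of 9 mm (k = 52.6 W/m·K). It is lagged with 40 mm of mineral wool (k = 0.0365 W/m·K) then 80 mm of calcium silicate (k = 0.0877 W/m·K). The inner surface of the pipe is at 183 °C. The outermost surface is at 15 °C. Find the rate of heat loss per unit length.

For a radial system each layer contributes R = ln(r_out/r_in)/(2πkL); films add R = 1/(hA).
R_cast iron pipe wall = ln(59/50)/(2π×52.6×1) = 5.008×10^-4 K/W
R_mineral wool = ln(99/59)/(2π×0.0365×1) = 2.257 K/W
R_calcium silicate = ln(179/99)/(2π×0.0877×1) = 1.075 K/W
R_total = 3.332 K/W
Q = ΔT/R_total = 168/3.332

q′ ≈ 50.4 W/m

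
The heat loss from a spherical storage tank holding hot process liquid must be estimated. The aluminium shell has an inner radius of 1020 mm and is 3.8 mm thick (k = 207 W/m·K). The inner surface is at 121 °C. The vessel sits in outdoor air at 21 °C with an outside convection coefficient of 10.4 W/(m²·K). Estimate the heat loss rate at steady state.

Each spherical layer contributes R = (1/r_i − 1/r_o)/(4πk):
R_aluminium shell = (1/1.02 − 1/1.0238)/(4π×207) = 1.399×10^-6 K/W
R_outer film = 1/(h·4πr_o²) = 1/(10.4×4π×1.0238²) = 0.0073 K/W
R_total = 0.007301 K/W
Q = ΔT/R_total = 100/0.007301

Q ≈ 13700 W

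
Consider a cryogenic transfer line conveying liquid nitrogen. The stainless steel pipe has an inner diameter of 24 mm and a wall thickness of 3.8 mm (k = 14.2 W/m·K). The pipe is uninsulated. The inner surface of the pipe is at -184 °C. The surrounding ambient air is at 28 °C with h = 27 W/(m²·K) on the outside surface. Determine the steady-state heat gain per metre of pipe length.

Cylindrical conduction, so R = ln(r₂/r₁)/(2πkL) per layer, in series:
R_stainless steel pipe wall = ln(15.8/12)/(2π×14.2×1) = 0.003083 K/W
R_outer film = 1/(h_o·2πr_oL) = 1/(27×2π×0.0158×1) = 0.3731 K/W
R_total = 0.3762 K/W
Q = ΔT/R_total = 212/0.3762

q′ ≈ 564 W/m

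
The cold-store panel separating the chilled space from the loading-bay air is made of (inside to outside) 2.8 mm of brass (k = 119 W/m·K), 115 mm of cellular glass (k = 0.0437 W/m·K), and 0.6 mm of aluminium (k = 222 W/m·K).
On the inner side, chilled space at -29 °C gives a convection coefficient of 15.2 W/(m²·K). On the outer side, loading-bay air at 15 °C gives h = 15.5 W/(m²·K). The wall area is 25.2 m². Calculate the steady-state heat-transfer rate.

Q ≈ 401 W

Using the resistance-network approach (series):
R_inner film = 1/(h_i·A) = 1/(15.2×25.2) = 0.002611 K/W
R_brass = L/(kA) = 0.0028/(119×25.2) = 9.337×10^-7 K/W
R_cellular glass = L/(kA) = 0.115/(0.0437×25.2) = 0.1044 K/W
R_aluminium = L/(kA) = 0.0006/(222×25.2) = 1.073×10^-7 K/W
R_outer film = 1/(h_o·A) = 1/(15.5×25.2) = 0.00256 K/W
R_total = 0.1096 K/W
Q = ΔT / R_total = 44 / 0.1096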